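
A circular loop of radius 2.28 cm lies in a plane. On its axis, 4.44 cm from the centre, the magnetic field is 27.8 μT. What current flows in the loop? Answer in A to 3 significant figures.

On the axis of a loop, B = μ₀IR²/[2(R²+z²)^(3/2)], so I = 2B(R²+z²)^(3/2)/(μ₀R²).
R² + z² = 0.0005198 + 0.001971 = 0.002491 m²; raised to 3/2 gives 1.24×10⁻⁴ m³.
I = 2 × 2.78×10⁻⁵ × 1.24×10⁻⁴ / (1.26×10⁻⁶ × 0.0005198) = 10.6 A.

I ≈ 10.6 A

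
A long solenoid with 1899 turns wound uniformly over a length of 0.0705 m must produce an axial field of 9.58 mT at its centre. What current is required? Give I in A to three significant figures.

Inside a long solenoid B = μ₀nI with n = 2.694×10⁴ m⁻¹, so I = B/(μ₀n).
I = 9.58×10⁻³ / (4π×10⁻⁷ × 2.694×10⁴) = 0.283 A.

I ≈ 0.283 A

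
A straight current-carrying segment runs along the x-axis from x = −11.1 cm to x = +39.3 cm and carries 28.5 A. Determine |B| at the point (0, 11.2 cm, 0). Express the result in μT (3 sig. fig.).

For a finite straight segment, B = (μ₀I/4πd)(sinθ₁ + sinθ₂), where θ₁, θ₂ are the angles from the perpendicular to each end.
The perpendicular distance is d = 0.112 m; the end-offsets along the wire are a = 0.111 m and b = 0.393 m.
sinθ₁ = 0.111/√(0.111²+0.112²) = 0.7039; sinθ₂ = 0.393/√(0.393²+0.112²) = 0.9617.
B = (4π×10⁻⁷ × 28.5) / (4π × 0.112) × (0.7039 + 0.9617) = 4.24×10⁻⁵ T.

B ≈ 42.4 μT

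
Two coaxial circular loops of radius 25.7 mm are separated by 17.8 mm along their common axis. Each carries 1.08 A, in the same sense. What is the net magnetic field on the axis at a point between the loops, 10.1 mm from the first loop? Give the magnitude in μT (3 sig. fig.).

Each loop contributes B = μ₀IR²/[2(R²+z²)^(3/2)] on the axis, with z measured from that loop.
Loop 1 (z = 0.0101 m): B₁ = 2.13×10⁻⁵ T. Loop 2 (z = 0.0077 m): B₂ = 2.32×10⁻⁵ T.
The fields add: B = B₁ + B₂ = 4.45×10⁻⁵ T.

B ≈ 44.5 μT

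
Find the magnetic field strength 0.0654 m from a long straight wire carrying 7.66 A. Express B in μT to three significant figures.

For an infinitely long straight wire, B = μ₀I/(2πd).
B = (4π×10⁻⁷ × 7.66) / (2π × 0.0654) = 2.34×10⁻⁵ T.

B ≈ 23.4 μT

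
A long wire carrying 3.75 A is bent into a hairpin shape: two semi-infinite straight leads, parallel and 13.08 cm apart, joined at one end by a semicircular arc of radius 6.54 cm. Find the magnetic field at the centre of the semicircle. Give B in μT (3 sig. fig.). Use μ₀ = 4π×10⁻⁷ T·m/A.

B ≈ 29.5 μT

The semicircular arc contributes B_arc = μ₀I·π/(4πR) = μ₀I/(4R) = 1.80×10⁻⁵ T.
Each semi-infinite lead is at perpendicular distance R = 0.0654 m from the centre, with the perpendicular foot at its near end, so it contributes μ₀I/(4πR); both point the same way, together 1.15×10⁻⁵ T.
Arc and leads all point the same direction: B = 1.80×10⁻⁵ + 1.15×10⁻⁵ = 2.95×10⁻⁵ T.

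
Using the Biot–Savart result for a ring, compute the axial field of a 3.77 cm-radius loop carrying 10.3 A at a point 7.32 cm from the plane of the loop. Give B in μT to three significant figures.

B ≈ 16.5 μT

On the axis of a circular loop, B = μ₀IR² / [2(R²+z²)^(3/2)].
R² + z² = (0.0377)² + (0.0732)² = 0.00678 m², and (R²+z²)^(3/2) = 5.58×10⁻⁴ m³.
B = (4π×10⁻⁷ × 10.3 × 0.001421) / (2 × 5.58×10⁻⁴) = 1.65×10⁻⁵ T.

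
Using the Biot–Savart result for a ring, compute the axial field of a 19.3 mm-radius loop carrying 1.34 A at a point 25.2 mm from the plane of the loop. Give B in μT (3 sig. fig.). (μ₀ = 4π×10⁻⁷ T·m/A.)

B ≈ 9.81 μT

On the axis of a circular loop, B = μ₀IR² / [2(R²+z²)^(3/2)].
R² + z² = (0.0193)² + (0.0252)² = 0.001008 m², and (R²+z²)^(3/2) = 3.20×10⁻⁵ m³.
B = (4π×10⁻⁷ × 1.34 × 0.0003725) / (2 × 3.20×10⁻⁵) = 9.81×10⁻⁶ T.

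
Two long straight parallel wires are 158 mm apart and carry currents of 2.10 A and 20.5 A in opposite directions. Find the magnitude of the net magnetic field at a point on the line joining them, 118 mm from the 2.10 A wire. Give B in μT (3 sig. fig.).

Each long wire gives B = μ₀I/(2πd). Distances are d₁ = 0.118 m and d₂ = 0.04 m.
B₁ = 3.56×10⁻⁶ T, B₂ = 1.03×10⁻⁴ T.
Between antiparallel currents both contributions point the same way, so they add. B = B₁ + B₂ = 3.56×10⁻⁶ + 1.03×10⁻⁴ = 1.06×10⁻⁴ T.

B ≈ 106 μT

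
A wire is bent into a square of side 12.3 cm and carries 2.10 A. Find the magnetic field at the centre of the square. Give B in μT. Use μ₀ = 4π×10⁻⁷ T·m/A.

B ≈ 19.3 μT

Each side is a finite straight segment at perpendicular distance d = a/(2 tan(π/4)) = 0.0615 m from the centre, with end-angles ±π/4.
One side contributes B₁ = (μ₀I/4πd)·2 sin(π/4) = 4.83×10⁻⁶ T.
All 4 sides add in the same direction: B = 4 × 4.83×10⁻⁶ = 1.93×10⁻⁵ T.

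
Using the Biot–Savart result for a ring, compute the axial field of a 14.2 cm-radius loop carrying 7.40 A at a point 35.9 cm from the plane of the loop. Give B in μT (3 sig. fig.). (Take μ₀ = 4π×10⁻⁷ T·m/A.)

B ≈ 1.63 μT

On the axis of a circular loop, B = μ₀IR² / [2(R²+z²)^(3/2)].
R² + z² = (0.142)² + (0.359)² = 0.149 m², and (R²+z²)^(3/2) = 5.75×10⁻² m³.
B = (4π×10⁻⁷ × 7.40 × 0.02016) / (2 × 5.75×10⁻²) = 1.63×10⁻⁶ T.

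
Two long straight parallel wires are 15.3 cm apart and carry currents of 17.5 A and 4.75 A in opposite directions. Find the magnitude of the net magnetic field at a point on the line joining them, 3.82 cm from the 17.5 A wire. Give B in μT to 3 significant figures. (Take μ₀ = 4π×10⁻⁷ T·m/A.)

Each long wire gives B = μ₀I/(2πd). Distances are d₁ = 0.0382 m and d₂ = 0.1148 m.
B₁ = 9.16×10⁻⁵ T, B₂ = 8.28×10⁻⁶ T.
Between antiparallel currents both contributions point the same way, so they add. B = B₁ + B₂ = 9.16×10⁻⁵ + 8.28×10⁻⁶ = 9.99×10⁻⁵ T.

B ≈ 99.9 μT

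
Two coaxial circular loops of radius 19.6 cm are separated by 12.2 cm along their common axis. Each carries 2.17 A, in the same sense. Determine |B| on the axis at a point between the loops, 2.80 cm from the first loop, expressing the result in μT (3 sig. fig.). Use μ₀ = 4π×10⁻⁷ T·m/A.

B ≈ 11.8 μT

Each loop contributes B = μ₀IR²/[2(R²+z²)^(3/2)] on the axis, with z measured from that loop.
Loop 1 (z = 0.028 m): B₁ = 6.75×10⁻⁶ T. Loop 2 (z = 0.094 m): B₂ = 5.10×10⁻⁶ T.
The fields add: B = B₁ + B₂ = 1.18×10⁻⁵ T.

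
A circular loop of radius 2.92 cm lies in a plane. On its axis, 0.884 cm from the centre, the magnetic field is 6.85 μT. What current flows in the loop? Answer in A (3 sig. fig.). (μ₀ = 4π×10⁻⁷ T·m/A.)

On the axis of a loop, B = μ₀IR²/[2(R²+z²)^(3/2)], so I = 2B(R²+z²)^(3/2)/(μ₀R²).
R² + z² = 0.0008526 + 7.815×10⁻⁵ = 0.0009308 m²; raised to 3/2 gives 2.84×10⁻⁵ m³.
I = 2 × 6.85×10⁻⁶ × 2.84×10⁻⁵ / (1.26×10⁻⁶ × 0.0008526) = 0.363 A.

I ≈ 0.363 A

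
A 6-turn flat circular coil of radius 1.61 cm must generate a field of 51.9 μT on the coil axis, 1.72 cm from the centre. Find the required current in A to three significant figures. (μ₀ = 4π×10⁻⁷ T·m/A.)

I ≈ 0.695 A

For an N-turn coil, B = Nμ₀IR²/[2(R²+z²)^(3/2)] with R = 0.0161 m, z = 0.0172 m, so I = 2B(R²+z²)^(3/2)/(Nμ₀R²) = 2 × 5.19×10⁻⁵ × 1.31×10⁻⁵ / (6 × 4π×10⁻⁷ × 0.0002592) = 0.695 A.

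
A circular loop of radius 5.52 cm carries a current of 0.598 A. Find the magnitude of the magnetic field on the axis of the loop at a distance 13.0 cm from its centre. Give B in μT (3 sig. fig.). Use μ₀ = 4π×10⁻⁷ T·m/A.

On the axis of a circular loop, B = μ₀IR² / [2(R²+z²)^(3/2)].
R² + z² = (0.0552)² + (0.13)² = 0.01995 m², and (R²+z²)^(3/2) = 2.82×10⁻³ m³.
B = (4π×10⁻⁷ × 0.598 × 0.003047) / (2 × 2.82×10⁻³) = 4.06×10⁻⁷ T.

B ≈ 0.406 μT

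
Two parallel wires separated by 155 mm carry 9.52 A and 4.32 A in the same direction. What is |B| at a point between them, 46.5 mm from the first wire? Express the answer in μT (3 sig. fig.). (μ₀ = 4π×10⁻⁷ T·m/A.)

Each long wire gives B = μ₀I/(2πd). Distances are d₁ = 0.0465 m and d₂ = 0.1085 m.
B₁ = 4.09×10⁻⁵ T, B₂ = 7.96×10⁻⁶ T.
Between parallel currents the two contributions point in opposite directions, so they subtract. B = |B₁ − B₂| = |4.09×10⁻⁵ − 7.96×10⁻⁶| = 3.30×10⁻⁵ T.

B ≈ 33.0 μT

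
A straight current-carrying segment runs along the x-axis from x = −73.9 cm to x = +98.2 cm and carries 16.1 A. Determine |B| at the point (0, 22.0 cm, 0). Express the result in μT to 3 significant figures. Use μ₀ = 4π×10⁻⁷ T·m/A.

B ≈ 14.2 μT

For a finite straight segment, B = (μ₀I/4πd)(sinθ₁ + sinθ₂), where θ₁, θ₂ are the angles from the perpendicular to each end.
The perpendicular distance is d = 0.22 m; the end-offsets along the wire are a = 0.739 m and b = 0.982 m.
sinθ₁ = 0.739/√(0.739²+0.22²) = 0.9584; sinθ₂ = 0.982/√(0.982²+0.22²) = 0.9758.
B = (4π×10⁻⁷ × 16.1) / (4π × 0.22) × (0.9584 + 0.9758) = 1.42×10⁻⁵ T.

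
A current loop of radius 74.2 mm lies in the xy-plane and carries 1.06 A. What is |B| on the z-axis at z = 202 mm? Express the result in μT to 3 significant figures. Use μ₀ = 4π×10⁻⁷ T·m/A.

On the axis of a circular loop, B = μ₀IR² / [2(R²+z²)^(3/2)].
R² + z² = (0.0742)² + (0.202)² = 0.04631 m², and (R²+z²)^(3/2) = 9.97×10⁻³ m³.
B = (4π×10⁻⁷ × 1.06 × 0.005506) / (2 × 9.97×10⁻³) = 3.68×10⁻⁷ T.

B ≈ 0.368 μT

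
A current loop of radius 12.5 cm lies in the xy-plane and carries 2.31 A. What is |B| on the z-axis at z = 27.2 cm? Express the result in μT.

On the axis of a circular loop, B = μ₀IR² / [2(R²+z²)^(3/2)].
R² + z² = (0.125)² + (0.272)² = 0.08961 m², and (R²+z²)^(3/2) = 2.68×10⁻² m³.
B = (4π×10⁻⁷ × 2.31 × 0.01562) / (2 × 2.68×10⁻²) = 8.45×10⁻⁷ T.

B ≈ 0.845 μT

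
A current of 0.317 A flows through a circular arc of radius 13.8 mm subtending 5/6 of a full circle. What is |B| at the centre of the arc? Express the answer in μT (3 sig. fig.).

The Biot–Savart field of a circular arc at its centre is B = μ₀Iφ/(4πR), with φ = 5.236 rad.
B = (4π×10⁻⁷ × 0.317 × 5.236) / (4π × 0.0138) = 1.20×10⁻⁵ T.

B ≈ 12.0 μT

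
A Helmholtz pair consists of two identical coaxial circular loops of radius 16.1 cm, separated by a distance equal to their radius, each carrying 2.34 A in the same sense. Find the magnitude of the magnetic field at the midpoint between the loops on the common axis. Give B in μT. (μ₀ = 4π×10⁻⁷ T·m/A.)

B ≈ 13.1 μT

Each loop contributes B = μ₀IR²/[2(R²+z²)^(3/2)] on the axis, with z measured from that loop.
Loop 1 (z = 0.0805 m): B₁ = 6.53×10⁻⁶ T. Loop 2 (z = 0.0805 m): B₂ = 6.53×10⁻⁶ T.
The fields add: B = B₁ + B₂ = 1.31×10⁻⁵ T.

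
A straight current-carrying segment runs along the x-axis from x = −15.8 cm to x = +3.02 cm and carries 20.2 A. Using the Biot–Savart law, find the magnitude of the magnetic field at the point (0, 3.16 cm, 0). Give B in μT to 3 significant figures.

B ≈ 107 μT

For a finite straight segment, B = (μ₀I/4πd)(sinθ₁ + sinθ₂), where θ₁, θ₂ are the angles from the perpendicular to each end.
The perpendicular distance is d = 0.0316 m; the end-offsets along the wire are a = 0.158 m and b = 0.0302 m.
sinθ₁ = 0.158/√(0.158²+0.0316²) = 0.9806; sinθ₂ = 0.0302/√(0.0302²+0.0316²) = 0.6909.
B = (4π×10⁻⁷ × 20.2) / (4π × 0.0316) × (0.9806 + 0.6909) = 1.07×10⁻⁴ T.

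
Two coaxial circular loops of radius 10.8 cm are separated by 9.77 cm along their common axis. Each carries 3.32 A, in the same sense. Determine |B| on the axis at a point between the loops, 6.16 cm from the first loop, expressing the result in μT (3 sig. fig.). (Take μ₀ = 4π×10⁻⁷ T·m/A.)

Each loop contributes B = μ₀IR²/[2(R²+z²)^(3/2)] on the axis, with z measured from that loop.
Loop 1 (z = 0.0616 m): B₁ = 1.27×10⁻⁵ T. Loop 2 (z = 0.0361 m): B₂ = 1.65×10⁻⁵ T.
The fields add: B = B₁ + B₂ = 2.91×10⁻⁵ T.

B ≈ 29.1 μT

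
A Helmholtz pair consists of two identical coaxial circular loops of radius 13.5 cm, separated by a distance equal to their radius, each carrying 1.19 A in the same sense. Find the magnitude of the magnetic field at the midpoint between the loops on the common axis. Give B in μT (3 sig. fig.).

Each loop contributes B = μ₀IR²/[2(R²+z²)^(3/2)] on the axis, with z measured from that loop.
Loop 1 (z = 0.0675 m): B₁ = 3.96×10⁻⁶ T. Loop 2 (z = 0.0675 m): B₂ = 3.96×10⁻⁶ T.
The fields add: B = B₁ + B₂ = 7.93×10⁻⁶ T.

B ≈ 7.93 μT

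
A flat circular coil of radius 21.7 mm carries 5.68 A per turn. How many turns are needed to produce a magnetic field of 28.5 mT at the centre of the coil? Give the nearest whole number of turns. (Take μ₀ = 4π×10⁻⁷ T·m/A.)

N = 173

For an N-turn coil, B = Nμ₀I/(2R). A single turn gives B₁ = 1.64×10⁻⁴ T with R = 0.0217 m.
N = B/B₁ = 2.85×10⁻² / 1.64×10⁻⁴ = 173.29.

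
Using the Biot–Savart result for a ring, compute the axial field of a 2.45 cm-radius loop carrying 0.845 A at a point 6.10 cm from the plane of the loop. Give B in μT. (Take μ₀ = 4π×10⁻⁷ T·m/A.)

On the axis of a circular loop, B = μ₀IR² / [2(R²+z²)^(3/2)].
R² + z² = (0.0245)² + (0.061)² = 0.004321 m², and (R²+z²)^(3/2) = 2.84×10⁻⁴ m³.
B = (4π×10⁻⁷ × 0.845 × 0.0006003) / (2 × 2.84×10⁻⁴) = 1.12×10⁻⁶ T.

B ≈ 1.12 μT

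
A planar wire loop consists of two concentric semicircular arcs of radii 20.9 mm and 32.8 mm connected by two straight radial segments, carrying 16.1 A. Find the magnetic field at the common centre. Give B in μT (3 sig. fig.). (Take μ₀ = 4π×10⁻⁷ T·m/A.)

B ≈ 87.8 μT

The radial connectors point toward the centre, so dl × r̂ = 0 and they contribute nothing.
Each semicircle gives μ₀I/(4R): inner arc 2.42×10⁻⁴ T, outer arc 1.54×10⁻⁴ T.
The two arcs carry current in opposite angular senses, so their fields oppose: B = |2.42×10⁻⁴ − 1.54×10⁻⁴| = 8.78×10⁻⁵ T.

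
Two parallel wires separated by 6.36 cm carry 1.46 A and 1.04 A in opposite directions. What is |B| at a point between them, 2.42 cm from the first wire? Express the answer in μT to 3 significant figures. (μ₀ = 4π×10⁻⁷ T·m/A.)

Each long wire gives B = μ₀I/(2πd). Distances are d₁ = 0.0242 m and d₂ = 0.0394 m.
B₁ = 1.21×10⁻⁵ T, B₂ = 5.28×10⁻⁶ T.
Between antiparallel currents both contributions point the same way, so they add. B = B₁ + B₂ = 1.21×10⁻⁵ + 5.28×10⁻⁶ = 1.73×10⁻⁵ T.

B ≈ 17.3 μT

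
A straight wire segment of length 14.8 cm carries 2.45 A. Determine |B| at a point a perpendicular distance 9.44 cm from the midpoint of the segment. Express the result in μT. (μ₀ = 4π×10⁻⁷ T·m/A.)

B ≈ 3.20 μT

For a finite straight segment, B = (μ₀I/4πd)(sinθ₁ + sinθ₂), where θ₁, θ₂ are the angles from the perpendicular to each end.
The perpendicular from the point meets the wire at its midpoint, so each end is L/2 = 0.074 m away along the wire.
sinθ₁ = 0.074/√(0.074²+0.0944²) = 0.6169; sinθ₂ = 0.074/√(0.074²+0.0944²) = 0.6169.
B = (4π×10⁻⁷ × 2.45) / (4π × 0.0944) × (0.6169 + 0.6169) = 3.20×10⁻⁶ T.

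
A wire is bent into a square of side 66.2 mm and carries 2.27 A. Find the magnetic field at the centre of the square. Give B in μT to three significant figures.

B ≈ 38.8 μT

Each side is a finite straight segment at perpendicular distance d = a/(2 tan(π/4)) = 0.0331 m from the centre, with end-angles ±π/4.
One side contributes B₁ = (μ₀I/4πd)·2 sin(π/4) = 9.70×10⁻⁶ T.
All 4 sides add in the same direction: B = 4 × 9.70×10⁻⁶ = 3.88×10⁻⁵ T.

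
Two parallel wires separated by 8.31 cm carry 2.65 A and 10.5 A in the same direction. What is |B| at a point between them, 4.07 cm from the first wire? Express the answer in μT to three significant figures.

B ≈ 36.5 μT

Each long wire gives B = μ₀I/(2πd). Distances are d₁ = 0.0407 m and d₂ = 0.0424 m.
B₁ = 1.30×10⁻⁵ T, B₂ = 4.95×10⁻⁵ T.
Between parallel currents the two contributions point in opposite directions, so they subtract. B = |B₁ − B₂| = |1.30×10⁻⁵ − 4.95×10⁻⁵| = 3.65×10⁻⁵ T.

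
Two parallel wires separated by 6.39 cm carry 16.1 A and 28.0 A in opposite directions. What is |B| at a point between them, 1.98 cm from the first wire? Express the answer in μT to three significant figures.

B ≈ 290 μT

Each long wire gives B = μ₀I/(2πd). Distances are d₁ = 0.0198 m and d₂ = 0.0441 m.
B₁ = 1.63×10⁻⁴ T, B₂ = 1.27×10⁻⁴ T.
Between antiparallel currents both contributions point the same way, so they add. B = B₁ + B₂ = 1.63×10⁻⁴ + 1.27×10⁻⁴ = 2.90×10⁻⁴ T.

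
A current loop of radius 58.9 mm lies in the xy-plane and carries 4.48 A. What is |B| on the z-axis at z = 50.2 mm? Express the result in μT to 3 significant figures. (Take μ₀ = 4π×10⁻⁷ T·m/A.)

On the axis of a circular loop, B = μ₀IR² / [2(R²+z²)^(3/2)].
R² + z² = (0.0589)² + (0.0502)² = 0.005989 m², and (R²+z²)^(3/2) = 4.64×10⁻⁴ m³.
B = (4π×10⁻⁷ × 4.48 × 0.003469) / (2 × 4.64×10⁻⁴) = 2.11×10⁻⁵ T.

B ≈ 21.1 μT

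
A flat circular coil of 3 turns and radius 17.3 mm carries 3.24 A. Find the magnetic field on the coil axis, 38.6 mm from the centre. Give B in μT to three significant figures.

B ≈ 24.2 μT

For an N-turn flat coil, B = Nμ₀IR²/[2(R²+z²)^(3/2)] with R = 0.0173 m, z = 0.0386 m.
B = 3 × 8.05×10⁻⁶ T = 2.42×10⁻⁵ T.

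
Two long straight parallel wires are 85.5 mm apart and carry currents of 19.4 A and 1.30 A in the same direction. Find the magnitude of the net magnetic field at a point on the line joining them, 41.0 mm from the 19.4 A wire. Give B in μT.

Each long wire gives B = μ₀I/(2πd). Distances are d₁ = 0.041 m and d₂ = 0.0445 m.
B₁ = 9.46×10⁻⁵ T, B₂ = 5.84×10⁻⁶ T.
Between parallel currents the two contributions point in opposite directions, so they subtract. B = |B₁ − B₂| = |9.46×10⁻⁵ − 5.84×10⁻⁶| = 8.88×10⁻⁵ T.

B ≈ 88.8 μT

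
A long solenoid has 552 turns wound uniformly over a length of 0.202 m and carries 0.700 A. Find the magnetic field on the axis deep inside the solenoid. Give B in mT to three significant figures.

B ≈ 2.40 mT

Inside a long solenoid, B = μ₀nI with n = 2733 turns/m.
B = 4π×10⁻⁷ × 2733 × 0.700 = 2.40×10⁻³ T.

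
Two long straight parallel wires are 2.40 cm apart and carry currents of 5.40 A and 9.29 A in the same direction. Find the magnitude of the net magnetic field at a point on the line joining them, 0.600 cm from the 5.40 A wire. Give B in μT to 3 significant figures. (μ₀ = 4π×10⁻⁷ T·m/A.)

B ≈ 76.8 μT

Each long wire gives B = μ₀I/(2πd). Distances are d₁ = 0.006 m and d₂ = 0.018 m.
B₁ = 1.80×10⁻⁴ T, B₂ = 1.03×10⁻⁴ T.
Between parallel currents the two contributions point in opposite directions, so they subtract. B = |B₁ − B₂| = |1.80×10⁻⁴ − 1.03×10⁻⁴| = 7.68×10⁻⁵ T.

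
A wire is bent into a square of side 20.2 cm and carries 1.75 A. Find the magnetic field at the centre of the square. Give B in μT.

B ≈ 9.80 μT

Each side is a finite straight segment at perpendicular distance d = a/(2 tan(π/4)) = 0.101 m from the centre, with end-angles ±π/4.
One side contributes B₁ = (μ₀I/4πd)·2 sin(π/4) = 2.45×10⁻⁶ T.
All 4 sides add in the same direction: B = 4 × 2.45×10⁻⁶ = 9.80×10⁻⁶ T.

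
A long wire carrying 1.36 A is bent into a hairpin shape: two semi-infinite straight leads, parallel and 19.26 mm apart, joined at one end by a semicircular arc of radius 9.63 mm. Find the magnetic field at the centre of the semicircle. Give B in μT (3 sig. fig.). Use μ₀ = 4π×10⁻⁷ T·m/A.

The semicircular arc contributes B_arc = μ₀I·π/(4πR) = μ₀I/(4R) = 4.44×10⁻⁵ T.
Each semi-infinite lead is at perpendicular distance R = 0.00963 m from the centre, with the perpendicular foot at its near end, so it contributes μ₀I/(4πR); both point the same way, together 2.82×10⁻⁵ T.
Arc and leads all point the same direction: B = 4.44×10⁻⁵ + 2.82×10⁻⁵ = 7.26×10⁻⁵ T.

B ≈ 72.6 μT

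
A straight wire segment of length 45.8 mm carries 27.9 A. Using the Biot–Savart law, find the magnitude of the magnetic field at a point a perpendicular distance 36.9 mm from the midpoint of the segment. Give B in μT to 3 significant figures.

B ≈ 79.7 μT

For a finite straight segment, B = (μ₀I/4πd)(sinθ₁ + sinθ₂), where θ₁, θ₂ are the angles from the perpendicular to each end.
The perpendicular from the point meets the wire at its midpoint, so each end is L/2 = 0.0229 m away along the wire.
sinθ₁ = 0.0229/√(0.0229²+0.0369²) = 0.5273; sinθ₂ = 0.0229/√(0.0229²+0.0369²) = 0.5273.
B = (4π×10⁻⁷ × 27.9) / (4π × 0.0369) × (0.5273 + 0.5273) = 7.97×10⁻⁵ T.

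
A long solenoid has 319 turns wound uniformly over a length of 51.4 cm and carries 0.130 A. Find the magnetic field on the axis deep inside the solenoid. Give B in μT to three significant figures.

B ≈ 101 μT

Inside a long solenoid, B = μ₀nI with n = 620.6 turns/m.
B = 4π×10⁻⁷ × 620.6 × 0.130 = 1.01×10⁻⁴ T.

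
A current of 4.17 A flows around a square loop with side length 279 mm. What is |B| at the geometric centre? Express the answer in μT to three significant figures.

B ≈ 16.9 μT

Each side is a finite straight segment at perpendicular distance d = a/(2 tan(π/4)) = 0.1395 m from the centre, with end-angles ±π/4.
One side contributes B₁ = (μ₀I/4πd)·2 sin(π/4) = 4.23×10⁻⁶ T.
All 4 sides add in the same direction: B = 4 × 4.23×10⁻⁶ = 1.69×10⁻⁵ T.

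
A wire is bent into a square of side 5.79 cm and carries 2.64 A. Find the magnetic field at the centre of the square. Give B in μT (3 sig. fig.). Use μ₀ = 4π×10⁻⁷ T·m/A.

B ≈ 51.6 μT

Each side is a finite straight segment at perpendicular distance d = a/(2 tan(π/4)) = 0.02895 m from the centre, with end-angles ±π/4.
One side contributes B₁ = (μ₀I/4πd)·2 sin(π/4) = 1.29×10⁻⁵ T.
All 4 sides add in the same direction: B = 4 × 1.29×10⁻⁵ = 5.16×10⁻⁵ T.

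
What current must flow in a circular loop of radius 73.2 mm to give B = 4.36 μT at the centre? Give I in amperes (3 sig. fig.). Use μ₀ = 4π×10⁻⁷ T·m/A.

At the centre of a circular loop B = μ₀I/(2R), so I = 2RB/μ₀.
With R = 0.0732 m, I = 2 × 0.0732 × 4.36×10⁻⁶ / (4π×10⁻⁷) = 0.508 A.

I ≈ 0.508 A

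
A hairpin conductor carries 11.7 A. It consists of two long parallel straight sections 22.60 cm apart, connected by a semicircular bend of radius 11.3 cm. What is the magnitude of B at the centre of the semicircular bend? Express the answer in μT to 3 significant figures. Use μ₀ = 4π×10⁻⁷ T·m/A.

The semicircular arc contributes B_arc = μ₀I·π/(4πR) = μ₀I/(4R) = 3.25×10⁻⁵ T.
Each semi-infinite lead is at perpendicular distance R = 0.113 m from the centre, with the perpendicular foot at its near end, so it contributes μ₀I/(4πR); both point the same way, together 2.07×10⁻⁵ T.
Arc and leads all point the same direction: B = 3.25×10⁻⁵ + 2.07×10⁻⁵ = 5.32×10⁻⁵ T.

B ≈ 53.2 μT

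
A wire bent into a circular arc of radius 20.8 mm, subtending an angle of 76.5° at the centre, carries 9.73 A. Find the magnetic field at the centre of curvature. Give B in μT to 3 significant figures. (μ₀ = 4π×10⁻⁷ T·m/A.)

The Biot–Savart field of a circular arc at its centre is B = μ₀Iφ/(4πR), with φ = 1.335 rad.
B = (4π×10⁻⁷ × 9.73 × 1.335) / (4π × 0.0208) = 6.25×10⁻⁵ T.

B ≈ 62.5 μT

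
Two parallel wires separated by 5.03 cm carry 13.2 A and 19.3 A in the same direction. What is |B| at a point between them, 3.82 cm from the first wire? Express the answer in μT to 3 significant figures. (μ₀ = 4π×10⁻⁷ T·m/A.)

Each long wire gives B = μ₀I/(2πd). Distances are d₁ = 0.0382 m and d₂ = 0.0121 m.
B₁ = 6.91×10⁻⁵ T, B₂ = 3.19×10⁻⁴ T.
Between parallel currents the two contributions point in opposite directions, so they subtract. B = |B₁ − B₂| = |6.91×10⁻⁵ − 3.19×10⁻⁴| = 2.50×10⁻⁴ T.

B ≈ 250 μT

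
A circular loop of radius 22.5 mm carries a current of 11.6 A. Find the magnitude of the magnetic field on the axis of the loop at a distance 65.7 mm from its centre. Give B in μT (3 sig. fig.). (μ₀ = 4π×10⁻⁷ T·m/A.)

B ≈ 11.0 μT

On the axis of a circular loop, B = μ₀IR² / [2(R²+z²)^(3/2)].
R² + z² = (0.0225)² + (0.0657)² = 0.004823 m², and (R²+z²)^(3/2) = 3.35×10⁻⁴ m³.
B = (4π×10⁻⁷ × 11.6 × 0.0005062) / (2 × 3.35×10⁻⁴) = 1.10×10⁻⁵ T.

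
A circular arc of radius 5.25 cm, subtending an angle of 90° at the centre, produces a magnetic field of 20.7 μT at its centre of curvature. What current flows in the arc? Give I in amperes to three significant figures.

For a circular arc, B = μ₀Iφ/(4πR) with φ in radians; here φ = 1.571 rad.
So I = 4πRB/(μ₀φ) = 4π × 0.0525 × 2.07×10⁻⁵ / (4π×10⁻⁷ × 1.571) = 6.92 A.

I ≈ 6.92 A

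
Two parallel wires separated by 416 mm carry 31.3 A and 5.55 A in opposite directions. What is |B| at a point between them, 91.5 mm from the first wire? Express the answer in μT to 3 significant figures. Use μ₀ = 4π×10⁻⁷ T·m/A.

Each long wire gives B = μ₀I/(2πd). Distances are d₁ = 0.0915 m and d₂ = 0.3245 m.
B₁ = 6.84×10⁻⁵ T, B₂ = 3.42×10⁻⁶ T.
Between antiparallel currents both contributions point the same way, so they add. B = B₁ + B₂ = 6.84×10⁻⁵ + 3.42×10⁻⁶ = 7.18×10⁻⁵ T.

B ≈ 71.8 μT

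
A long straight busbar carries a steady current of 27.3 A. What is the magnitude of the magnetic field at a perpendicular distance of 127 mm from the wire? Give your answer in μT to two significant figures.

For an infinitely long straight wire, B = μ₀I/(2πd).
B = (4π×10⁻⁷ × 27.3) / (2π × 0.127) = 4.30×10⁻⁵ T.

B ≈ 43 μT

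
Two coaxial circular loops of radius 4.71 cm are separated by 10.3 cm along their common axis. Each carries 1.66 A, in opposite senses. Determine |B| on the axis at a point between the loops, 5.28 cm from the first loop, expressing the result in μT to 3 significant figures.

Each loop contributes B = μ₀IR²/[2(R²+z²)^(3/2)] on the axis, with z measured from that loop.
Loop 1 (z = 0.0528 m): B₁ = 6.53×10⁻⁶ T. Loop 2 (z = 0.0502 m): B₂ = 7.09×10⁻⁶ T.
The fields oppose: B = |B₁ − B₂| = 5.62×10⁻⁷ T.

B ≈ 0.562 μT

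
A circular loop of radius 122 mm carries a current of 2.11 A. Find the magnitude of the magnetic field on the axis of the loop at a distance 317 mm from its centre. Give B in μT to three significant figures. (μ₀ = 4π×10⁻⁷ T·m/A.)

On the axis of a circular loop, B = μ₀IR² / [2(R²+z²)^(3/2)].
R² + z² = (0.122)² + (0.317)² = 0.1154 m², and (R²+z²)^(3/2) = 3.92×10⁻² m³.
B = (4π×10⁻⁷ × 2.11 × 0.01488) / (2 × 3.92×10⁻²) = 5.04×10⁻⁷ T.

B ≈ 0.504 μT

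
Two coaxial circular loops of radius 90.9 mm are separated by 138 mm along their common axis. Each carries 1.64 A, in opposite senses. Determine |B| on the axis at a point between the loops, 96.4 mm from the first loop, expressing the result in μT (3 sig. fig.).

Each loop contributes B = μ₀IR²/[2(R²+z²)^(3/2)] on the axis, with z measured from that loop.
Loop 1 (z = 0.0964 m): B₁ = 3.66×10⁻⁶ T. Loop 2 (z = 0.0416 m): B₂ = 8.52×10⁻⁶ T.
The fields oppose: B = |B₁ − B₂| = 4.86×10⁻⁶ T.

B ≈ 4.86 μT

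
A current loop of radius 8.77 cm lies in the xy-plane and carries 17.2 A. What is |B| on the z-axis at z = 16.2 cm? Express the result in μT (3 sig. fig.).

B ≈ 13.3 μT

On the axis of a circular loop, B = μ₀IR² / [2(R²+z²)^(3/2)].
R² + z² = (0.0877)² + (0.162)² = 0.03394 m², and (R²+z²)^(3/2) = 6.25×10⁻³ m³.
B = (4π×10⁻⁷ × 17.2 × 0.007691) / (2 × 6.25×10⁻³) = 1.33×10⁻⁵ T.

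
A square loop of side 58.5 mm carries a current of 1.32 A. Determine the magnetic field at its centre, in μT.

B ≈ 25.5 μT

Each side is a finite straight segment at perpendicular distance d = a/(2 tan(π/4)) = 0.02925 m from the centre, with end-angles ±π/4.
One side contributes B₁ = (μ₀I/4πd)·2 sin(π/4) = 6.38×10⁻⁶ T.
All 4 sides add in the same direction: B = 4 × 6.38×10⁻⁶ = 2.55×10⁻⁵ T.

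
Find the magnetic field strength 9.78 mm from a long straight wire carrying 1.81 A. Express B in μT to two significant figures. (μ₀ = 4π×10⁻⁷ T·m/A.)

For an infinitely long straight wire, B = μ₀I/(2πd).
B = (4π×10⁻⁷ × 1.81) / (2π × 0.00978) = 3.70×10⁻⁵ T.

B ≈ 37 μT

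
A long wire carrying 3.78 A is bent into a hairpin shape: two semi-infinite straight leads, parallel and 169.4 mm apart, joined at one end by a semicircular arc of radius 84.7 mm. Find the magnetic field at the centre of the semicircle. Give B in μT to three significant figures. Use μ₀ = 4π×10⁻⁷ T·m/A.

The semicircular arc contributes B_arc = μ₀I·π/(4πR) = μ₀I/(4R) = 1.40×10⁻⁵ T.
Each semi-infinite lead is at perpendicular distance R = 0.0847 m from the centre, with the perpendicular foot at its near end, so it contributes μ₀I/(4πR); both point the same way, together 8.93×10⁻⁶ T.
Arc and leads all point the same direction: B = 1.40×10⁻⁵ + 8.93×10⁻⁶ = 2.29×10⁻⁵ T.

B ≈ 22.9 μT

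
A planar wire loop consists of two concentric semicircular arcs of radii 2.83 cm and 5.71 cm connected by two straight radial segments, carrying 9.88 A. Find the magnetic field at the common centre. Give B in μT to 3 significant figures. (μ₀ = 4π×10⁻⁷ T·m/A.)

B ≈ 55.3 μT

The radial connectors point toward the centre, so dl × r̂ = 0 and they contribute nothing.
Each semicircle gives μ₀I/(4R): inner arc 1.10×10⁻⁴ T, outer arc 5.44×10⁻⁵ T.
The two arcs carry current in opposite angular senses, so their fields oppose: B = |1.10×10⁻⁴ − 5.44×10⁻⁵| = 5.53×10⁻⁵ T.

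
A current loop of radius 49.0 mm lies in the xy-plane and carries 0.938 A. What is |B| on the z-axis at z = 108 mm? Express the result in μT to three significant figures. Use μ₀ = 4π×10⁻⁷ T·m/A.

On the axis of a circular loop, B = μ₀IR² / [2(R²+z²)^(3/2)].
R² + z² = (0.049)² + (0.108)² = 0.01406 m², and (R²+z²)^(3/2) = 1.67×10⁻³ m³.
B = (4π×10⁻⁷ × 0.938 × 0.002401) / (2 × 1.67×10⁻³) = 8.48×10⁻⁷ T.

B ≈ 0.848 μT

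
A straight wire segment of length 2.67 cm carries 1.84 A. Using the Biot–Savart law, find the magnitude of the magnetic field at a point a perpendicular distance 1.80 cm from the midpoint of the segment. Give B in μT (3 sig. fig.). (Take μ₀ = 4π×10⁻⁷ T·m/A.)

For a finite straight segment, B = (μ₀I/4πd)(sinθ₁ + sinθ₂), where θ₁, θ₂ are the angles from the perpendicular to each end.
The perpendicular from the point meets the wire at its midpoint, so each end is L/2 = 0.01335 m away along the wire.
sinθ₁ = 0.01335/√(0.01335²+0.018²) = 0.5957; sinθ₂ = 0.01335/√(0.01335²+0.018²) = 0.5957.
B = (4π×10⁻⁷ × 1.84) / (4π × 0.018) × (0.5957 + 0.5957) = 1.22×10⁻⁵ T.

B ≈ 12.2 μT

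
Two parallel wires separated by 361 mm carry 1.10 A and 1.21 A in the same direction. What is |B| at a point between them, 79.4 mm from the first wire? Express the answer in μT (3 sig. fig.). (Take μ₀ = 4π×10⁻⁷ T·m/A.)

B ≈ 1.91 μT

Each long wire gives B = μ₀I/(2πd). Distances are d₁ = 0.0794 m and d₂ = 0.2816 m.
B₁ = 2.77×10⁻⁶ T, B₂ = 8.59×10⁻⁷ T.
Between parallel currents the two contributions point in opposite directions, so they subtract. B = |B₁ − B₂| = |2.77×10⁻⁶ − 8.59×10⁻⁷| = 1.91×10⁻⁶ T.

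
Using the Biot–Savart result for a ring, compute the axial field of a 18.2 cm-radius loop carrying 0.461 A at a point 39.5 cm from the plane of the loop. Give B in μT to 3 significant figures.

B ≈ 0.117 μT

On the axis of a circular loop, B = μ₀IR² / [2(R²+z²)^(3/2)].
R² + z² = (0.182)² + (0.395)² = 0.1891 m², and (R²+z²)^(3/2) = 8.23×10⁻² m³.
B = (4π×10⁻⁷ × 0.461 × 0.03312) / (2 × 8.23×10⁻²) = 1.17×10⁻⁷ T.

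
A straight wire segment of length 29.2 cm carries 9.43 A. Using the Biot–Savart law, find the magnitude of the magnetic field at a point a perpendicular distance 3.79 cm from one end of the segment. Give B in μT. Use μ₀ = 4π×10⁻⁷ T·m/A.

B ≈ 24.7 μT

For a finite straight segment, B = (μ₀I/4πd)(sinθ₁ + sinθ₂), where θ₁, θ₂ are the angles from the perpendicular to each end.
The perpendicular foot is at one end, so the two end-offsets along the wire are 0 and L = 0.292 m.
sinθ₁ = 0/√(0²+0.0379²) = 0.0000; sinθ₂ = 0.292/√(0.292²+0.0379²) = 0.9917.
B = (4π×10⁻⁷ × 9.43) / (4π × 0.0379) × (0.0000 + 0.9917) = 2.47×10⁻⁵ T.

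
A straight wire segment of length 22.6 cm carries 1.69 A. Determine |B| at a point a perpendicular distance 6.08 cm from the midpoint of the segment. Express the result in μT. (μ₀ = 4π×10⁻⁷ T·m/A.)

B ≈ 4.90 μT

For a finite straight segment, B = (μ₀I/4πd)(sinθ₁ + sinθ₂), where θ₁, θ₂ are the angles from the perpendicular to each end.
The perpendicular from the point meets the wire at its midpoint, so each end is L/2 = 0.113 m away along the wire.
sinθ₁ = 0.113/√(0.113²+0.0608²) = 0.8806; sinθ₂ = 0.113/√(0.113²+0.0608²) = 0.8806.
B = (4π×10⁻⁷ × 1.69) / (4π × 0.0608) × (0.8806 + 0.8806) = 4.90×10⁻⁶ T.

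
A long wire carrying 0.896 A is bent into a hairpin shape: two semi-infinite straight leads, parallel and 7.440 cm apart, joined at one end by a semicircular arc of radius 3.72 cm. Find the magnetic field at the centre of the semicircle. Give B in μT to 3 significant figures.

B ≈ 12.4 μT

The semicircular arc contributes B_arc = μ₀I·π/(4πR) = μ₀I/(4R) = 7.57×10⁻⁶ T.
Each semi-infinite lead is at perpendicular distance R = 0.0372 m from the centre, with the perpendicular foot at its near end, so it contributes μ₀I/(4πR); both point the same way, together 4.82×10⁻⁶ T.
Arc and leads all point the same direction: B = 7.57×10⁻⁶ + 4.82×10⁻⁶ = 1.24×10⁻⁵ T.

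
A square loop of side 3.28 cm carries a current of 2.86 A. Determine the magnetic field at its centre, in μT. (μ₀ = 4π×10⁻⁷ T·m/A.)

B ≈ 98.7 μT

Each side is a finite straight segment at perpendicular distance d = a/(2 tan(π/4)) = 0.0164 m from the centre, with end-angles ±π/4.
One side contributes B₁ = (μ₀I/4πd)·2 sin(π/4) = 2.47×10⁻⁵ T.
All 4 sides add in the same direction: B = 4 × 2.47×10⁻⁵ = 9.87×10⁻⁵ T.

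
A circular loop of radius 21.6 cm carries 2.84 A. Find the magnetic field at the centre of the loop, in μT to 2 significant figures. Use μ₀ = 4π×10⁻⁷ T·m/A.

At the centre of a circular loop the Biot–Savart law gives B = μ₀I/(2R).
B = (4π×10⁻⁷ × 2.84) / (2 × 0.216) = 8.26×10⁻⁶ T.

B ≈ 8.3 μT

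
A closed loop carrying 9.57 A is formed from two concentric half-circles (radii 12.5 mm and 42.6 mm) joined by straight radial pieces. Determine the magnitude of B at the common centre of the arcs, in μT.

B ≈ 170 μT

The radial connectors point toward the centre, so dl × r̂ = 0 and they contribute nothing.
Each semicircle gives μ₀I/(4R): inner arc 2.41×10⁻⁴ T, outer arc 7.06×10⁻⁵ T.
The two arcs carry current in opposite angular senses, so their fields oppose: B = |2.41×10⁻⁴ − 7.06×10⁻⁵| = 1.70×10⁻⁴ T.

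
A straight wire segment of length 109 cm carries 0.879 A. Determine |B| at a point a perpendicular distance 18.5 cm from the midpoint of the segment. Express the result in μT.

B ≈ 0.900 μT

For a finite straight segment, B = (μ₀I/4πd)(sinθ₁ + sinθ₂), where θ₁, θ₂ are the angles from the perpendicular to each end.
The perpendicular from the point meets the wire at its midpoint, so each end is L/2 = 0.545 m away along the wire.
sinθ₁ = 0.545/√(0.545²+0.185²) = 0.9469; sinθ₂ = 0.545/√(0.545²+0.185²) = 0.9469.
B = (4π×10⁻⁷ × 0.879) / (4π × 0.185) × (0.9469 + 0.9469) = 9.00×10⁻⁷ T.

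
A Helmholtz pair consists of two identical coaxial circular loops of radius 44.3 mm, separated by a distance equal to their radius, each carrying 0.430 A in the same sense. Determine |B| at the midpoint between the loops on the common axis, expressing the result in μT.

B ≈ 8.73 μT

Each loop contributes B = μ₀IR²/[2(R²+z²)^(3/2)] on the axis, with z measured from that loop.
Loop 1 (z = 0.02215 m): B₁ = 4.36×10⁻⁶ T. Loop 2 (z = 0.02215 m): B₂ = 4.36×10⁻⁶ T.
The fields add: B = B₁ + B₂ = 8.73×10⁻⁶ T.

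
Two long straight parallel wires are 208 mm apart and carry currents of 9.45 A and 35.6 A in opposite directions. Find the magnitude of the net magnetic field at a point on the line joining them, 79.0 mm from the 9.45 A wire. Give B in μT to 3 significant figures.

B ≈ 79.1 μT

Each long wire gives B = μ₀I/(2πd). Distances are d₁ = 0.079 m and d₂ = 0.129 m.
B₁ = 2.39×10⁻⁵ T, B₂ = 5.52×10⁻⁵ T.
Between antiparallel currents both contributions point the same way, so they add. B = B₁ + B₂ = 2.39×10⁻⁵ + 5.52×10⁻⁵ = 7.91×10⁻⁵ T.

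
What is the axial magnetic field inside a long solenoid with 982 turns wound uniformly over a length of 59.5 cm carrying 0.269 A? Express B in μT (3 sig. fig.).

B ≈ 558 μT

Inside a long solenoid, B = μ₀nI with n = 1650 turns/m.
B = 4π×10⁻⁷ × 1650 × 0.269 = 5.58×10⁻⁴ T.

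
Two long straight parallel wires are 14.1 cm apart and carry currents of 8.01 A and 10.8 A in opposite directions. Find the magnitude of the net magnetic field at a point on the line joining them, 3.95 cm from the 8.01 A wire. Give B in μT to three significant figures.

Each long wire gives B = μ₀I/(2πd). Distances are d₁ = 0.0395 m and d₂ = 0.1015 m.
B₁ = 4.06×10⁻⁵ T, B₂ = 2.13×10⁻⁵ T.
Between antiparallel currents both contributions point the same way, so they add. B = B₁ + B₂ = 4.06×10⁻⁵ + 2.13×10⁻⁵ = 6.18×10⁻⁵ T.

B ≈ 61.8 μT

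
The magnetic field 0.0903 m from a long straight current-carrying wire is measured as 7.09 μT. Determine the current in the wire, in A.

For a long straight wire B = μ₀I/(2πd), so I = 2πdB/μ₀.
I = 2π × 0.0903 × 7.09×10⁻⁶ / (4π×10⁻⁷) = 3.20 A.

I ≈ 3.20 A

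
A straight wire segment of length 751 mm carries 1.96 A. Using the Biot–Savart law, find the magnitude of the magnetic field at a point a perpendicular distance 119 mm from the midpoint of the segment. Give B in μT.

B ≈ 3.14 μT

For a finite straight segment, B = (μ₀I/4πd)(sinθ₁ + sinθ₂), where θ₁, θ₂ are the angles from the perpendicular to each end.
The perpendicular from the point meets the wire at its midpoint, so each end is L/2 = 0.3755 m away along the wire.
sinθ₁ = 0.3755/√(0.3755²+0.119²) = 0.9533; sinθ₂ = 0.3755/√(0.3755²+0.119²) = 0.9533.
B = (4π×10⁻⁷ × 1.96) / (4π × 0.119) × (0.9533 + 0.9533) = 3.14×10⁻⁶ T.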